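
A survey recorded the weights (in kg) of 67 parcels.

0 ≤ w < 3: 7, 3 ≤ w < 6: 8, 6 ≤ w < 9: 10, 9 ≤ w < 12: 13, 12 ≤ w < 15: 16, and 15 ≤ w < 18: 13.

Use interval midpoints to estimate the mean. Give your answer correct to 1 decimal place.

Midpoints: 1.5, 4.5, 7.5, 10.5, 13.5, 16.5
Σfm = 7×1.5 + 8×4.5 + 10×7.5 + 13×10.5 + 16×13.5 + 13×16.5 = 688.5
n = Σf = 67
Mean = 688.5 / 67 = 10.2761

10.3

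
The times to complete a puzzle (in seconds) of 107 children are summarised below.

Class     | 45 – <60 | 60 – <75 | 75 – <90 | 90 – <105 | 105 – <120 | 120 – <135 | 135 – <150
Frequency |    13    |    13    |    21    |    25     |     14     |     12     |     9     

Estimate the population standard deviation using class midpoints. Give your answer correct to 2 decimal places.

26.30

Midpoints: 52.5, 67.5, 82.5, 97.5, 112.5, 127.5, 142.5
n = 107, Σfm = 10117.5, mean = 94.5561
Σfm² = 1030668.75
Σf(m − x̄)² = Σfm² − (Σfm)²/n = 1030668.75 − 10117.5²/107 = 73997.6636
Population variance = 73997.6636 / 107 = 691.5669
Standard deviation = √691.5669 = 26.2977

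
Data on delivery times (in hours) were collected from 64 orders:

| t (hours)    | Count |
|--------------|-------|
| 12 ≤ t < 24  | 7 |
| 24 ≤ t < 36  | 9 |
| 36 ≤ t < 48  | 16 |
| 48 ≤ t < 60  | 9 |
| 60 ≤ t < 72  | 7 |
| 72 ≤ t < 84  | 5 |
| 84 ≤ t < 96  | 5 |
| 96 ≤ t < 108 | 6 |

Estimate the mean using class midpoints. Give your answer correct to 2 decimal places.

54.19

Midpoints: 18, 30, 42, 54, 66, 78, 90, 102
Σfm = 7×18 + 9×30 + 16×42 + 9×54 + 7×66 + 5×78 + 5×90 + 6×102 = 3468
n = Σf = 64
Mean = 3468 / 64 = 54.1875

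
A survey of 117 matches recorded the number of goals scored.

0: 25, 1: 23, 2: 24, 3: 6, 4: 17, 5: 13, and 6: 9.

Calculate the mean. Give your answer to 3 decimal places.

Values: 0, 1, 2, 3, 4, 5, 6
Σfx = 25×0 + 23×1 + 24×2 + 6×3 + 17×4 + 13×5 + 9×6 = 276
n = Σf = 117
Mean = 276 / 117 = 2.3590

2.359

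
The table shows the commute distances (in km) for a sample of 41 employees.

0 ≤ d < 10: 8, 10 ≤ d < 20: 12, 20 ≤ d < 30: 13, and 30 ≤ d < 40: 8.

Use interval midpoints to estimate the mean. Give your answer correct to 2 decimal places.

20.12

Midpoints: 5, 15, 25, 35
Σfm = 8×5 + 12×15 + 13×25 + 8×35 = 825
n = Σf = 41
Mean = 825 / 41 = 20.1220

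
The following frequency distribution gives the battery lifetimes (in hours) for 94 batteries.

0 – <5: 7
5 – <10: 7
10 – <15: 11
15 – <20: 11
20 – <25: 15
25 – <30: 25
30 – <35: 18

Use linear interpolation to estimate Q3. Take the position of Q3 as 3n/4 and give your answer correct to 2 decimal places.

28.90

Cumulative frequencies: 7, 14, 25, 36, 51, 76, 94
n = 94; position = 3n/4 = 70.5.
This falls in the class 25 – <30: L = 25, F = 51, f = 25, h = 5.
Upper quartile ≈ 25 + ((70.5 − 51) / 25) × 5 = 28.9000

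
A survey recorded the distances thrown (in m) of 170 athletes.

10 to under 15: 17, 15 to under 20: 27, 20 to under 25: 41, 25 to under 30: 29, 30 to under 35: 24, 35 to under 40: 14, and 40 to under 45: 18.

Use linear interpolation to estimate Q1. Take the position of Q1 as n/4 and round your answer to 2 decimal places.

19.72

Cumulative frequencies: 17, 44, 85, 114, 138, 152, 170
n = 170; position = n/4 = 42.5.
This falls in the class 15 to under 20: L = 15, F = 17, f = 27, h = 5.
Lower quartile ≈ 15 + ((42.5 − 17) / 27) × 5 = 19.7222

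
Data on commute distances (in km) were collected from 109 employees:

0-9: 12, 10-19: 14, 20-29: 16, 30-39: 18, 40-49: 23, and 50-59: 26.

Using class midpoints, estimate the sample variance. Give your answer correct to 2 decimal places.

Midpoints: 4.5, 14.5, 24.5, 34.5, 44.5, 54.5
n = 109, Σfm = 3710.5, mean = 34.0413
Σfm² = 156987.25
Σf(m − x̄)² = Σfm² − (Σfm)²/n = 156987.25 − 3710.5²/109 = 30677.0642
Sample variance = 30677.0642 / 108 = 284.0469

284.05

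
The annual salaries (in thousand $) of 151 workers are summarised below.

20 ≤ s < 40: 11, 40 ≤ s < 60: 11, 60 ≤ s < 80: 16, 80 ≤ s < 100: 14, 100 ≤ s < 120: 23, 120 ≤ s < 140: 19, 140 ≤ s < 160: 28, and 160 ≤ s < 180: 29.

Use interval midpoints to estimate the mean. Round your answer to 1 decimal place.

Midpoints: 30, 50, 70, 90, 110, 130, 150, 170
Σfm = 11×30 + 11×50 + 16×70 + 14×90 + 23×110 + 19×130 + 28×150 + 29×170 = 17390
n = Σf = 151
Mean = 17390 / 151 = 115.1656

115.2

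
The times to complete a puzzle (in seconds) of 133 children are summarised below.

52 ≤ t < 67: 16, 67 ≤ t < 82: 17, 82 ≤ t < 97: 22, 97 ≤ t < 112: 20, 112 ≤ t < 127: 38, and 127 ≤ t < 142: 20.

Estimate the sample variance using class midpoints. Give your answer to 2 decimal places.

Midpoints: 59.5, 74.5, 89.5, 104.5, 119.5, 134.5
n = 133, Σfm = 13508.5, mean = 101.5677
Σfm² = 1450083.25
Σf(m − x̄)² = Σfm² − (Σfm)²/n = 1450083.25 − 13508.5²/133 = 78056.3910
Sample variance = 78056.3910 / 132 = 591.3363

591.34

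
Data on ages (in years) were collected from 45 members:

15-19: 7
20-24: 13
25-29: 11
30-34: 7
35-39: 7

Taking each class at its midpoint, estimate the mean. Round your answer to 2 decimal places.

26.33

Midpoints: 17, 22, 27, 32, 37
Σfm = 7×17 + 13×22 + 11×27 + 7×32 + 7×37 = 1185
n = Σf = 45
Mean = 1185 / 45 = 26.3333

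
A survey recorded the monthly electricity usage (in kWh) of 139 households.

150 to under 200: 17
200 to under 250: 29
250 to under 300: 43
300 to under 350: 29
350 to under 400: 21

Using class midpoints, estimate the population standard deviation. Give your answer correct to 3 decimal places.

Midpoints: 175, 225, 275, 325, 375
n = 139, Σfm = 38625, mean = 277.8777
Σfm² = 11256875
Σf(m − x̄)² = Σfm² − (Σfm)²/n = 11256875 − 38625²/139 = 523848.9209
Population variance = 523848.9209 / 139 = 3768.6973
Standard deviation = √3768.6973 = 61.3897

61.390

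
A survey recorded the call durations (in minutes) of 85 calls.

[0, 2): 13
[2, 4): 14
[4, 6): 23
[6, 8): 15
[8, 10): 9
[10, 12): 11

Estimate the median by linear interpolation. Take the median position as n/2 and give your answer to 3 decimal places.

5.348

Cumulative frequencies: 13, 27, 50, 65, 74, 85
n = 85; position = n/2 = 42.5.
This falls in the class [4, 6): L = 4, F = 27, f = 23, h = 2.
Median ≈ 4 + ((42.5 − 27) / 23) × 2 = 5.3478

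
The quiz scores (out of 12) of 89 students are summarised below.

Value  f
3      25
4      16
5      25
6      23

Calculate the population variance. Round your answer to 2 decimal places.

Values: 3, 4, 5, 6
n = 89, Σfx = 402, mean = 4.5169
Σfx² = 1934
Σf(x − x̄)² = Σfx² − (Σfx)²/n = 1934 − 402²/89 = 118.2247
Population variance = 118.2247 / 89 = 1.3284

1.33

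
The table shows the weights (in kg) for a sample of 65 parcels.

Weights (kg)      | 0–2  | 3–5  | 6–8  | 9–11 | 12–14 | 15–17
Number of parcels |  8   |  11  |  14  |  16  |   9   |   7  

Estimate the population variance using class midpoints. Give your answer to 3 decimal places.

Midpoints: 1, 4, 7, 10, 13, 16
n = 65, Σfm = 539, mean = 8.2923
Σfm² = 5783
Σf(m − x̄)² = Σfm² − (Σfm)²/n = 5783 − 539²/65 = 1313.4462
Population variance = 1313.4462 / 65 = 20.2069

20.207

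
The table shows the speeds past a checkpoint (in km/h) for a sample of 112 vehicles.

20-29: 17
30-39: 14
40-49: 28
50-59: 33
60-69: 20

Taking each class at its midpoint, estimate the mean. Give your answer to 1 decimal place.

46.7

Midpoints: 24.5, 34.5, 44.5, 54.5, 64.5
Σfm = 17×24.5 + 14×34.5 + 28×44.5 + 33×54.5 + 20×64.5 = 5234
n = Σf = 112
Mean = 5234 / 112 = 46.7321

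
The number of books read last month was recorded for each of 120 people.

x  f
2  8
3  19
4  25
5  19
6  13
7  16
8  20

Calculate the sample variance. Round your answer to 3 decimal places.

3.591

Values: 2, 3, 4, 5, 6, 7, 8
n = 120, Σfx = 618, mean = 5.1500
Σfx² = 3610
Σf(x − x̄)² = Σfx² − (Σfx)²/n = 3610 − 618²/120 = 427.3000
Sample variance = 427.3000 / 119 = 3.5908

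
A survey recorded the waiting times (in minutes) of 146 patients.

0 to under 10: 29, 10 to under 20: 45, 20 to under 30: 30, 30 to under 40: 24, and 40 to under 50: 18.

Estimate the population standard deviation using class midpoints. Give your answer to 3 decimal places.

Midpoints: 5, 15, 25, 35, 45
n = 146, Σfm = 3220, mean = 22.0548
Σfm² = 95450
Σf(m − x̄)² = Σfm² − (Σfm)²/n = 95450 − 3220²/146 = 24433.5616
Population variance = 24433.5616 / 146 = 167.3532
Standard deviation = √167.3532 = 12.9365

12.937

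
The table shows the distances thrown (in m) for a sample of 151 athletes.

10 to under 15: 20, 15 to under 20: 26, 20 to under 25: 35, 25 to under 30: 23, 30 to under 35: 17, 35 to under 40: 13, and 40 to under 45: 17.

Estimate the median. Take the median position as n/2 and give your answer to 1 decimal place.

24.2

Cumulative frequencies: 20, 46, 81, 104, 121, 134, 151
n = 151; position = n/2 = 75.5.
This falls in the class 20 to under 25: L = 20, F = 46, f = 35, h = 5.
Median ≈ 20 + ((75.5 − 46) / 35) × 5 = 24.2143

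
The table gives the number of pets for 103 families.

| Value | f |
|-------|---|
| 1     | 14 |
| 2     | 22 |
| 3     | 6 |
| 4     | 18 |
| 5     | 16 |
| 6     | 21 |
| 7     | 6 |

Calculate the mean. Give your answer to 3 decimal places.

Values: 1, 2, 3, 4, 5, 6, 7
Σfx = 14×1 + 22×2 + 6×3 + 18×4 + 16×5 + 21×6 + 6×7 = 396
n = Σf = 103
Mean = 396 / 103 = 3.8447

3.845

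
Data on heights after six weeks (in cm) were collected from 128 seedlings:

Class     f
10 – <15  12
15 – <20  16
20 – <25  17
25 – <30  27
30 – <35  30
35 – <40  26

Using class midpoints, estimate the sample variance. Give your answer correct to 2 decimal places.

63.57

Midpoints: 12.5, 17.5, 22.5, 27.5, 32.5, 37.5
n = 128, Σfm = 3505, mean = 27.3828
Σfm² = 104050
Σf(m − x̄)² = Σfm² − (Σfm)²/n = 104050 − 3505²/128 = 8073.2422
Sample variance = 8073.2422 / 127 = 63.5688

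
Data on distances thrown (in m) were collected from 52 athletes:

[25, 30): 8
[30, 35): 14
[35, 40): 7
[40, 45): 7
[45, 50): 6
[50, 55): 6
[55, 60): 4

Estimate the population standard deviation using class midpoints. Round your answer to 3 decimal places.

Midpoints: 27.5, 32.5, 37.5, 42.5, 47.5, 52.5, 57.5
n = 52, Σfm = 2065, mean = 39.7115
Σfm² = 86625
Σf(m − x̄)² = Σfm² − (Σfm)²/n = 86625 − 2065²/52 = 4620.6731
Population variance = 4620.6731 / 52 = 88.8591
Standard deviation = √88.8591 = 9.4265

9.427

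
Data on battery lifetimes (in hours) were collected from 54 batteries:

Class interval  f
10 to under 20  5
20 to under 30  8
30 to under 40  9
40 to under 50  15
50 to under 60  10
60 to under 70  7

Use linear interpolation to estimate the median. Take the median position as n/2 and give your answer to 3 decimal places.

43.333

Cumulative frequencies: 5, 13, 22, 37, 47, 54
n = 54; position = n/2 = 27.
This falls in the class 40 to under 50: L = 40, F = 22, f = 15, h = 10.
Median ≈ 40 + ((27 − 22) / 15) × 10 = 43.3333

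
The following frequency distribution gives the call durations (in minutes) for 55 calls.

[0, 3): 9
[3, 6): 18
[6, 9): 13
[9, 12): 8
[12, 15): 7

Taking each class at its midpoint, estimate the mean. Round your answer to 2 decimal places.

6.74

Midpoints: 1.5, 4.5, 7.5, 10.5, 13.5
Σfm = 9×1.5 + 18×4.5 + 13×7.5 + 8×10.5 + 7×13.5 = 370.5
n = Σf = 55
Mean = 370.5 / 55 = 6.7364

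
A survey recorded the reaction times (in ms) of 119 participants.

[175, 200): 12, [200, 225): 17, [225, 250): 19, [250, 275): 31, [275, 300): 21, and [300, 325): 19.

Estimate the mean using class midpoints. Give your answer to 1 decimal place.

Midpoints: 187.5, 212.5, 237.5, 262.5, 287.5, 312.5
Σfm = 12×187.5 + 17×212.5 + 19×237.5 + 31×262.5 + 21×287.5 + 19×312.5 = 30487.5
n = Σf = 119
Mean = 30487.5 / 119 = 256.1975

256.2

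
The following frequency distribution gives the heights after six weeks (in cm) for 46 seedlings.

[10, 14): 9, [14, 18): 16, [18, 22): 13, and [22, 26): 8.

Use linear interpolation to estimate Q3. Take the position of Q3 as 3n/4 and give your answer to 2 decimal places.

Cumulative frequencies: 9, 25, 38, 46
n = 46; position = 3n/4 = 34.5.
This falls in the class [18, 22): L = 18, F = 25, f = 13, h = 4.
Upper quartile ≈ 18 + ((34.5 − 25) / 13) × 4 = 20.9231

20.92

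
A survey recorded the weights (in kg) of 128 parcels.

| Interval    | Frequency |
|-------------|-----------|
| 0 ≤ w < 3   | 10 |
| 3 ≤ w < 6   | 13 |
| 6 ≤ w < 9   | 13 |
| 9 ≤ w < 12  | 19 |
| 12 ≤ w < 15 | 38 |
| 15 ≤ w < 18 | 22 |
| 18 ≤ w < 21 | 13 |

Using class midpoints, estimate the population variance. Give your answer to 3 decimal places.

26.499

Midpoints: 1.5, 4.5, 7.5, 10.5, 13.5, 16.5, 19.5
n = 128, Σfm = 1500, mean = 11.7188
Σfm² = 20970
Σf(m − x̄)² = Σfm² − (Σfm)²/n = 20970 − 1500²/128 = 3391.8750
Population variance = 3391.8750 / 128 = 26.4990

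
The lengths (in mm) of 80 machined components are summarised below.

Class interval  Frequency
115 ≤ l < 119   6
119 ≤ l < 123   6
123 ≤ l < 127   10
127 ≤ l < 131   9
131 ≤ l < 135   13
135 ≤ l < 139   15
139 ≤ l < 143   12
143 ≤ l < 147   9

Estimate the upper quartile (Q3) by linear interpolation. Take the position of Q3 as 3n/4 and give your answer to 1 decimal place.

Cumulative frequencies: 6, 12, 22, 31, 44, 59, 71, 80
n = 80; position = 3n/4 = 60.
This falls in the class 139 ≤ l < 143: L = 139, F = 59, f = 12, h = 4.
Upper quartile ≈ 139 + ((60 − 59) / 12) × 4 = 139.3333

139.3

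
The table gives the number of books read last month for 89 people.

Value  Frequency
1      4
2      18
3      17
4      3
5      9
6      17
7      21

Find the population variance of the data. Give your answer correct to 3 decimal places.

4.181

Values: 1, 2, 3, 4, 5, 6, 7
n = 89, Σfx = 397, mean = 4.4607
Σfx² = 2143
Σf(x − x̄)² = Σfx² − (Σfx)²/n = 2143 − 397²/89 = 372.1124
Population variance = 372.1124 / 89 = 4.1810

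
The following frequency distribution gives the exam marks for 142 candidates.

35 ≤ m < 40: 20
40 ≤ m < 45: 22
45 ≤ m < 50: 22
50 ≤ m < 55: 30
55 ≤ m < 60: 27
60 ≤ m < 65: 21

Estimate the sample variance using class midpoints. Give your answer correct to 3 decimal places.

67.043

Midpoints: 37.5, 42.5, 47.5, 52.5, 57.5, 62.5
n = 142, Σfm = 7170, mean = 50.4930
Σfm² = 371487.5
Σf(m − x̄)² = Σfm² − (Σfm)²/n = 371487.5 − 7170²/142 = 9452.9930
Sample variance = 9452.9930 / 141 = 67.0425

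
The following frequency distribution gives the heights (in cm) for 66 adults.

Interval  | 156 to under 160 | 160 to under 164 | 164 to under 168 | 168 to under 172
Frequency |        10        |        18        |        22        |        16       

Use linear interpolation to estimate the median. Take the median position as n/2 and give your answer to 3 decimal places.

Cumulative frequencies: 10, 28, 50, 66
n = 66; position = n/2 = 33.
This falls in the class 164 to under 168: L = 164, F = 28, f = 22, h = 4.
Median ≈ 164 + ((33 − 28) / 22) × 4 = 164.9091

164.909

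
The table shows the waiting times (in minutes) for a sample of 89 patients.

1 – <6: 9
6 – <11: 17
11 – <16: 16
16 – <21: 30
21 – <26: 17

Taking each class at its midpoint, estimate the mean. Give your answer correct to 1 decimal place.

Midpoints: 3.5, 8.5, 13.5, 18.5, 23.5
Σfm = 9×3.5 + 17×8.5 + 16×13.5 + 30×18.5 + 17×23.5 = 1346.5
n = Σf = 89
Mean = 1346.5 / 89 = 15.1292

15.1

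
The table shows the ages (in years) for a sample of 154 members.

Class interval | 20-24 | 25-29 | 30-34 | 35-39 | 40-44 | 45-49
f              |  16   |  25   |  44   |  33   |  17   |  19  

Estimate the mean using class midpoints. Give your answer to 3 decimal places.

34.175

Midpoints: 22, 27, 32, 37, 42, 47
Σfm = 16×22 + 25×27 + 44×32 + 33×37 + 17×42 + 19×47 = 5263
n = Σf = 154
Mean = 5263 / 154 = 34.1753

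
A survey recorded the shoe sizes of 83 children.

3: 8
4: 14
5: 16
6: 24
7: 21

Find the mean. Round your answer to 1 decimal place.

Values: 3, 4, 5, 6, 7
Σfx = 8×3 + 14×4 + 16×5 + 24×6 + 21×7 = 451
n = Σf = 83
Mean = 451 / 83 = 5.4337

5.4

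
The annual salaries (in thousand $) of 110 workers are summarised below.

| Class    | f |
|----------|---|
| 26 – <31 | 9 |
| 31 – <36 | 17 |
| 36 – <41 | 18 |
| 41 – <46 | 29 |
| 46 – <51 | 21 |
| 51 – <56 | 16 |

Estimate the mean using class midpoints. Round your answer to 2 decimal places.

Midpoints: 28.5, 33.5, 38.5, 43.5, 48.5, 53.5
Σfm = 9×28.5 + 17×33.5 + 18×38.5 + 29×43.5 + 21×48.5 + 16×53.5 = 4655
n = Σf = 110
Mean = 4655 / 110 = 42.3182

42.32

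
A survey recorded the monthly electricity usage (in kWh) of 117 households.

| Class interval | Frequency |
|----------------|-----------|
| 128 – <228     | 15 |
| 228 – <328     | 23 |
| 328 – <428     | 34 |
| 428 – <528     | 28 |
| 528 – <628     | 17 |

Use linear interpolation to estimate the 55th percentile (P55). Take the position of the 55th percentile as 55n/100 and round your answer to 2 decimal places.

405.50

Cumulative frequencies: 15, 38, 72, 100, 117
n = 117; position = 55n/100 = 64.35.
This falls in the class 328 – <428: L = 328, F = 38, f = 34, h = 100.
55th percentile ≈ 328 + ((64.35 − 38) / 34) × 100 = 405.5000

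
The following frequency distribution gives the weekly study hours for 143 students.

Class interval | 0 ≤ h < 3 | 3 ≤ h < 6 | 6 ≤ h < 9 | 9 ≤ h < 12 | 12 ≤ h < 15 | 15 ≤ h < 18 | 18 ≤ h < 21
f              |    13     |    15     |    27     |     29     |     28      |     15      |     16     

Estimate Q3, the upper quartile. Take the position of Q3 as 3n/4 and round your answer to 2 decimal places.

Cumulative frequencies: 13, 28, 55, 84, 112, 127, 143
n = 143; position = 3n/4 = 107.25.
This falls in the class 12 ≤ h < 15: L = 12, F = 84, f = 28, h = 3.
Upper quartile ≈ 12 + ((107.25 − 84) / 28) × 3 = 14.4911

14.49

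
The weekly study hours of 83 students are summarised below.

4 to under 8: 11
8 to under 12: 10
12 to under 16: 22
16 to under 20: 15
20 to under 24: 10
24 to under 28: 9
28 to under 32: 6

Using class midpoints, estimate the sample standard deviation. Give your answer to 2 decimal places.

7.00

Midpoints: 6, 10, 14, 18, 22, 26, 30
n = 83, Σfm = 1378, mean = 16.6024
Σfm² = 26892
Σf(m − x̄)² = Σfm² − (Σfm)²/n = 26892 − 1378²/83 = 4013.8795
Sample variance = 4013.8795 / 82 = 48.9498
Standard deviation = √48.9498 = 6.9964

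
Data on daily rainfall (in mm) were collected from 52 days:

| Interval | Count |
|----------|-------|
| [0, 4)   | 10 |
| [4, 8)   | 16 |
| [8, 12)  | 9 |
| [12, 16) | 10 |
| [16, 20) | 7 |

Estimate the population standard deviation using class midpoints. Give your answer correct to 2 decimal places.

5.30

Midpoints: 2, 6, 10, 14, 18
n = 52, Σfm = 472, mean = 9.0769
Σfm² = 5744
Σf(m − x̄)² = Σfm² − (Σfm)²/n = 5744 − 472²/52 = 1459.6923
Population variance = 1459.6923 / 52 = 28.0710
Standard deviation = √28.0710 = 5.2982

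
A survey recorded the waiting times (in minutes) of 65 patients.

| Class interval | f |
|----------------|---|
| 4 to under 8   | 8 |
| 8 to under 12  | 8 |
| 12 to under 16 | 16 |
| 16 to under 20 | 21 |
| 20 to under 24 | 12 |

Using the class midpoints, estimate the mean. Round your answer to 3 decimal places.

15.292

Midpoints: 6, 10, 14, 18, 22
Σfm = 8×6 + 8×10 + 16×14 + 21×18 + 12×22 = 994
n = Σf = 65
Mean = 994 / 65 = 15.2923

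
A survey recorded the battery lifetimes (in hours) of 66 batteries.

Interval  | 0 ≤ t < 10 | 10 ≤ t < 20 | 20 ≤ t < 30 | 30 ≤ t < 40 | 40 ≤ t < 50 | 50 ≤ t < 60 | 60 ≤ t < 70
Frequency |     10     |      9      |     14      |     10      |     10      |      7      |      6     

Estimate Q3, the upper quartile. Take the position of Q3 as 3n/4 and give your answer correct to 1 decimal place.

Cumulative frequencies: 10, 19, 33, 43, 53, 60, 66
n = 66; position = 3n/4 = 49.5.
This falls in the class 40 ≤ t < 50: L = 40, F = 43, f = 10, h = 10.
Upper quartile ≈ 40 + ((49.5 − 43) / 10) × 10 = 46.5000

46.5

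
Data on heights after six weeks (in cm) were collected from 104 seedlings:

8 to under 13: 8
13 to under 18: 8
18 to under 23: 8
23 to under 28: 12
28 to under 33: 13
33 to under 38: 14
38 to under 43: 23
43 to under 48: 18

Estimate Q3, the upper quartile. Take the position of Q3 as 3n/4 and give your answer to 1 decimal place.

Cumulative frequencies: 8, 16, 24, 36, 49, 63, 86, 104
n = 104; position = 3n/4 = 78.
This falls in the class 38 to under 43: L = 38, F = 63, f = 23, h = 5.
Upper quartile ≈ 38 + ((78 − 63) / 23) × 5 = 41.2609

41.3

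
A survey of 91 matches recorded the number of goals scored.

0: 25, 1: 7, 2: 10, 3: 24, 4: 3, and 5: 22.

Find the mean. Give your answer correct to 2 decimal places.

Values: 0, 1, 2, 3, 4, 5
Σfx = 25×0 + 7×1 + 10×2 + 24×3 + 3×4 + 22×5 = 221
n = Σf = 91
Mean = 221 / 91 = 2.4286

2.43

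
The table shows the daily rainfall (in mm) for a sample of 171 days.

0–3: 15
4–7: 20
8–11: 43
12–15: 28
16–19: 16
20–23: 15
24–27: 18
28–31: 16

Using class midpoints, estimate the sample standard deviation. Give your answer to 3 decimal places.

Midpoints: 1.5, 5.5, 9.5, 13.5, 17.5, 21.5, 25.5, 29.5
n = 171, Σfm = 2452.5, mean = 14.3421
Σfm² = 47084.75
Σf(m − x̄)² = Σfm² − (Σfm)²/n = 47084.75 − 2452.5²/171 = 11910.7368
Sample variance = 11910.7368 / 170 = 70.0632
Standard deviation = √70.0632 = 8.3704

8.370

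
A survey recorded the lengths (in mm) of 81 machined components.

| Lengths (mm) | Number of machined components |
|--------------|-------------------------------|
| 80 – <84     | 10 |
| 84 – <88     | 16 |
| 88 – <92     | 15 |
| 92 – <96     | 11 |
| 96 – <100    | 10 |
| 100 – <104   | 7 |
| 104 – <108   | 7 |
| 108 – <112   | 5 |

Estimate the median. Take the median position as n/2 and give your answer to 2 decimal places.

91.87

Cumulative frequencies: 10, 26, 41, 52, 62, 69, 76, 81
n = 81; position = n/2 = 40.5.
This falls in the class 88 – <92: L = 88, F = 26, f = 15, h = 4.
Median ≈ 88 + ((40.5 − 26) / 15) × 4 = 91.8667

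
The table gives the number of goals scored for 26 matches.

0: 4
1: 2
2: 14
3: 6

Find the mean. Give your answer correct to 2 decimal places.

Values: 0, 1, 2, 3
Σfx = 4×0 + 2×1 + 14×2 + 6×3 = 48
n = Σf = 26
Mean = 48 / 26 = 1.8462

1.85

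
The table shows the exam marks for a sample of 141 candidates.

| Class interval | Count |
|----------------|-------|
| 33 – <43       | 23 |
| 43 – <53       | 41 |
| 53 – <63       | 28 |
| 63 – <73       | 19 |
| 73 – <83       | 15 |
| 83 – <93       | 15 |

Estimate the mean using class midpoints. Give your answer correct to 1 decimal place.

58.5

Midpoints: 38, 48, 58, 68, 78, 88
Σfm = 23×38 + 41×48 + 28×58 + 19×68 + 15×78 + 15×88 = 8248
n = Σf = 141
Mean = 8248 / 141 = 58.4965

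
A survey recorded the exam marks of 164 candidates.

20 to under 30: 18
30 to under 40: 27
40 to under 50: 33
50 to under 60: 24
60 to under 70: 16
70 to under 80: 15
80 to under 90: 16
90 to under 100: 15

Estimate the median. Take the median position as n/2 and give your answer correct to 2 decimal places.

51.67

Cumulative frequencies: 18, 45, 78, 102, 118, 133, 149, 164
n = 164; position = n/2 = 82.
This falls in the class 50 to under 60: L = 50, F = 78, f = 24, h = 10.
Median ≈ 50 + ((82 − 78) / 24) × 10 = 51.6667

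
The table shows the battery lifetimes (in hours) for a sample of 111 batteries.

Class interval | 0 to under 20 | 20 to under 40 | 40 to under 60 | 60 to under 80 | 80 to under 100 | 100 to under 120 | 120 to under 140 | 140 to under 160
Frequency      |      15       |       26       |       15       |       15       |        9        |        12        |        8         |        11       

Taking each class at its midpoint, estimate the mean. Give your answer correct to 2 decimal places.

68.02

Midpoints: 10, 30, 50, 70, 90, 110, 130, 150
Σfm = 15×10 + 26×30 + 15×50 + 15×70 + 9×90 + 12×110 + 8×130 + 11×150 = 7550
n = Σf = 111
Mean = 7550 / 111 = 68.0180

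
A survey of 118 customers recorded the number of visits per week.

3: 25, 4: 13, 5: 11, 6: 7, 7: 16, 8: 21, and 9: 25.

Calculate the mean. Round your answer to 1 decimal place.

Values: 3, 4, 5, 6, 7, 8, 9
Σfx = 25×3 + 13×4 + 11×5 + 7×6 + 16×7 + 21×8 + 25×9 = 729
n = Σf = 118
Mean = 729 / 118 = 6.1780

6.2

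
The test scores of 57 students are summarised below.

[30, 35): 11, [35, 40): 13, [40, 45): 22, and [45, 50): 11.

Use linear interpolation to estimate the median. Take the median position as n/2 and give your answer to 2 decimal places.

Cumulative frequencies: 11, 24, 46, 57
n = 57; position = n/2 = 28.5.
This falls in the class [40, 45): L = 40, F = 24, f = 22, h = 5.
Median ≈ 40 + ((28.5 − 24) / 22) × 5 = 41.0227

41.02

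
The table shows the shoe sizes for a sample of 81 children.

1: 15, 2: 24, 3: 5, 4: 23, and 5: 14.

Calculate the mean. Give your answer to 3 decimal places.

2.963

Values: 1, 2, 3, 4, 5
Σfx = 15×1 + 24×2 + 5×3 + 23×4 + 14×5 = 240
n = Σf = 81
Mean = 240 / 81 = 2.9630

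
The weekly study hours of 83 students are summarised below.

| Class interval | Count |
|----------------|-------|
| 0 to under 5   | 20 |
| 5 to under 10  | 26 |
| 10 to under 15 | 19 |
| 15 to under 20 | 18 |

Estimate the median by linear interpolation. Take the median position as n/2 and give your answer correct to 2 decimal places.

9.13

Cumulative frequencies: 20, 46, 65, 83
n = 83; position = n/2 = 41.5.
This falls in the class 5 to under 10: L = 5, F = 20, f = 26, h = 5.
Median ≈ 5 + ((41.5 − 20) / 26) × 5 = 9.1346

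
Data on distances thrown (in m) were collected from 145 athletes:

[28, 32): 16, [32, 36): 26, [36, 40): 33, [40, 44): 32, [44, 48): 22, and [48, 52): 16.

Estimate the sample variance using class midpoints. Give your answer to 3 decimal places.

Midpoints: 30, 34, 38, 42, 46, 50
n = 145, Σfm = 5774, mean = 39.8207
Σfm² = 235108
Σf(m − x̄)² = Σfm² − (Σfm)²/n = 235108 − 5774²/145 = 5183.3379
Sample variance = 5183.3379 / 144 = 35.9954

35.995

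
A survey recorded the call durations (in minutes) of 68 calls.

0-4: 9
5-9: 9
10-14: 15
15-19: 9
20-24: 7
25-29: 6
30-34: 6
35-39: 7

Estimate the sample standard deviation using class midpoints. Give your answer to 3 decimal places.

11.074

Midpoints: 2, 7, 12, 17, 22, 27, 32, 37
n = 68, Σfm = 1181, mean = 17.3676
Σfm² = 28727
Σf(m − x̄)² = Σfm² − (Σfm)²/n = 28727 − 1181²/68 = 8215.8088
Sample variance = 8215.8088 / 67 = 122.6240
Standard deviation = √122.6240 = 11.0736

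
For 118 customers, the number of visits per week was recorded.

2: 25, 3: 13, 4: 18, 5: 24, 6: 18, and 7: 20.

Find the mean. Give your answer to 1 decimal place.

Values: 2, 3, 4, 5, 6, 7
Σfx = 25×2 + 13×3 + 18×4 + 24×5 + 18×6 + 20×7 = 529
n = Σf = 118
Mean = 529 / 118 = 4.4831

4.5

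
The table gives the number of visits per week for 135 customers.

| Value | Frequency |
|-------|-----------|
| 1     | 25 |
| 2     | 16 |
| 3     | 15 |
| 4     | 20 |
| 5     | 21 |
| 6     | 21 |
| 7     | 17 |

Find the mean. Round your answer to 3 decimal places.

Values: 1, 2, 3, 4, 5, 6, 7
Σfx = 25×1 + 16×2 + 15×3 + 20×4 + 21×5 + 21×6 + 17×7 = 532
n = Σf = 135
Mean = 532 / 135 = 3.9407

3.941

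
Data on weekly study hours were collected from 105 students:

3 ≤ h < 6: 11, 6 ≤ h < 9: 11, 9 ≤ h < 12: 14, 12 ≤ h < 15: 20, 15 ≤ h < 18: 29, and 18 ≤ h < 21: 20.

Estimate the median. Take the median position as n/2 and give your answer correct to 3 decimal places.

Cumulative frequencies: 11, 22, 36, 56, 85, 105
n = 105; position = n/2 = 52.5.
This falls in the class 12 ≤ h < 15: L = 12, F = 36, f = 20, h = 3.
Median ≈ 12 + ((52.5 − 36) / 20) × 3 = 14.4750

14.475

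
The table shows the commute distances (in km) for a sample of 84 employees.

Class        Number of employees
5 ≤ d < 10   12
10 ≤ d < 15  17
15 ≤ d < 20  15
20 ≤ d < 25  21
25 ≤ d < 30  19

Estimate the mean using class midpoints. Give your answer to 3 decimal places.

Midpoints: 7.5, 12.5, 17.5, 22.5, 27.5
Σfm = 12×7.5 + 17×12.5 + 15×17.5 + 21×22.5 + 19×27.5 = 1560
n = Σf = 84
Mean = 1560 / 84 = 18.5714

18.571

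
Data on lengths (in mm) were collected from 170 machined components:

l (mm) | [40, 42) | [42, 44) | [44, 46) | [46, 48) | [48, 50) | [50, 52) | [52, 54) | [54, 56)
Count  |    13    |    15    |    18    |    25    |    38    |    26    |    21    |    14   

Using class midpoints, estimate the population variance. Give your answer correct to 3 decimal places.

Midpoints: 41, 43, 45, 47, 49, 51, 53, 55
n = 170, Σfm = 8234, mean = 48.4353
Σfm² = 401466
Σf(m − x̄)² = Σfm² − (Σfm)²/n = 401466 − 8234²/170 = 2649.7882
Population variance = 2649.7882 / 170 = 15.5870

15.587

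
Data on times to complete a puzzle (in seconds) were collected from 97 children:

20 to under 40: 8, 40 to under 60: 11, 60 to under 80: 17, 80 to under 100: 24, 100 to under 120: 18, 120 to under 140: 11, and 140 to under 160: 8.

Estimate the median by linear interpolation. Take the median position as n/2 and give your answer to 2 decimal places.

Cumulative frequencies: 8, 19, 36, 60, 78, 89, 97
n = 97; position = n/2 = 48.5.
This falls in the class 80 to under 100: L = 80, F = 36, f = 24, h = 20.
Median ≈ 80 + ((48.5 − 36) / 24) × 20 = 90.4167

90.42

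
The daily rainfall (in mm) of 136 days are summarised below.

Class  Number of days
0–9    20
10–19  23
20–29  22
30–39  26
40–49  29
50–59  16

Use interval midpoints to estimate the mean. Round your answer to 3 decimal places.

Midpoints: 4.5, 14.5, 24.5, 34.5, 44.5, 54.5
Σfm = 20×4.5 + 23×14.5 + 22×24.5 + 26×34.5 + 29×44.5 + 16×54.5 = 4022
n = Σf = 136
Mean = 4022 / 136 = 29.5735

29.574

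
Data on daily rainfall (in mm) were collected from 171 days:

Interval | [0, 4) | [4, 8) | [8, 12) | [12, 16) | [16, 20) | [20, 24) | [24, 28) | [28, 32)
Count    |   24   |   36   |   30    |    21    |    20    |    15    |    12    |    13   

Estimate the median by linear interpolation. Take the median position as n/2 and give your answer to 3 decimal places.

Cumulative frequencies: 24, 60, 90, 111, 131, 146, 158, 171
n = 171; position = n/2 = 85.5.
This falls in the class [8, 12): L = 8, F = 60, f = 30, h = 4.
Median ≈ 8 + ((85.5 − 60) / 30) × 4 = 11.4000

11.400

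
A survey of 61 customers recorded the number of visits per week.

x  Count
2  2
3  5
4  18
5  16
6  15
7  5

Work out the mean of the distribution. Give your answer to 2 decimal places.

4.85

Values: 2, 3, 4, 5, 6, 7
Σfx = 2×2 + 5×3 + 18×4 + 16×5 + 15×6 + 5×7 = 296
n = Σf = 61
Mean = 296 / 61 = 4.8525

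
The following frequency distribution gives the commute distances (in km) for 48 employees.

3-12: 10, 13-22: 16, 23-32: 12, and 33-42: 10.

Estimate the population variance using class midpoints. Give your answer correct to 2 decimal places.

Midpoints: 7.5, 17.5, 27.5, 37.5
n = 48, Σfm = 1060, mean = 22.0833
Σfm² = 28600
Σf(m − x̄)² = Σfm² − (Σfm)²/n = 28600 − 1060²/48 = 5191.6667
Population variance = 5191.6667 / 48 = 108.1597

108.16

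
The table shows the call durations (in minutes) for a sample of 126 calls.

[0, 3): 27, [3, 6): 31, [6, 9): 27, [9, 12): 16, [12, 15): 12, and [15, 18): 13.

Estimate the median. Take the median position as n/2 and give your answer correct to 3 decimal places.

Cumulative frequencies: 27, 58, 85, 101, 113, 126
n = 126; position = n/2 = 63.
This falls in the class [6, 9): L = 6, F = 58, f = 27, h = 3.
Median ≈ 6 + ((63 − 58) / 27) × 3 = 6.5556

6.556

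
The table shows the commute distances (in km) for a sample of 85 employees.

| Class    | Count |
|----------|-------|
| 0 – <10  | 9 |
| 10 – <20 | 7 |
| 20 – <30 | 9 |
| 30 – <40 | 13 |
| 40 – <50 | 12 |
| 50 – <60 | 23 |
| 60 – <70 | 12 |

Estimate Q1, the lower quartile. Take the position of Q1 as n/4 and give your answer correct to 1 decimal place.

Cumulative frequencies: 9, 16, 25, 38, 50, 73, 85
n = 85; position = n/4 = 21.25.
This falls in the class 20 – <30: L = 20, F = 16, f = 9, h = 10.
Lower quartile ≈ 20 + ((21.25 − 16) / 9) × 10 = 25.8333

25.8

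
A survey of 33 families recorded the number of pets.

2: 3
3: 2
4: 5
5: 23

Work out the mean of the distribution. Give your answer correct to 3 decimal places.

Values: 2, 3, 4, 5
Σfx = 3×2 + 2×3 + 5×4 + 23×5 = 147
n = Σf = 33
Mean = 147 / 33 = 4.4545

4.455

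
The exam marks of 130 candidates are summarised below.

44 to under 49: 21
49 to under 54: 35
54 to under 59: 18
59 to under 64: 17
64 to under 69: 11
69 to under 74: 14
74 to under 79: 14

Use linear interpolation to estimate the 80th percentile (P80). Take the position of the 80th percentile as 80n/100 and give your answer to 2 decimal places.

Cumulative frequencies: 21, 56, 74, 91, 102, 116, 130
n = 130; position = 80n/100 = 104.
This falls in the class 69 to under 74: L = 69, F = 102, f = 14, h = 5.
80th percentile ≈ 69 + ((104 − 102) / 14) × 5 = 69.7143

69.71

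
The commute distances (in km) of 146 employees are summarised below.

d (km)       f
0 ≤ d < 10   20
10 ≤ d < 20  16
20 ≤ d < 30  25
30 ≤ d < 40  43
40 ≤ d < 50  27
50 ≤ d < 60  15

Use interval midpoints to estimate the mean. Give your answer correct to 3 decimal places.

30.890

Midpoints: 5, 15, 25, 35, 45, 55
Σfm = 20×5 + 16×15 + 25×25 + 43×35 + 27×45 + 15×55 = 4510
n = Σf = 146
Mean = 4510 / 146 = 30.8904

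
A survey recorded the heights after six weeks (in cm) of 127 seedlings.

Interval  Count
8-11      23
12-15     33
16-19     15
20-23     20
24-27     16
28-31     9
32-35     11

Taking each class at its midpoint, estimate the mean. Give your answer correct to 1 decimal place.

Midpoints: 9.5, 13.5, 17.5, 21.5, 25.5, 29.5, 33.5
Σfm = 23×9.5 + 33×13.5 + 15×17.5 + 20×21.5 + 16×25.5 + 9×29.5 + 11×33.5 = 2398.5
n = Σf = 127
Mean = 2398.5 / 127 = 18.8858

18.9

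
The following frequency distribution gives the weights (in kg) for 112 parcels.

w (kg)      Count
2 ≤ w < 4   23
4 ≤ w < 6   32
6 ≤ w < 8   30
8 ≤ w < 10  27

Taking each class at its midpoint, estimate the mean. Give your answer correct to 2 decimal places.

Midpoints: 3, 5, 7, 9
Σfm = 23×3 + 32×5 + 30×7 + 27×9 = 682
n = Σf = 112
Mean = 682 / 112 = 6.0893

6.09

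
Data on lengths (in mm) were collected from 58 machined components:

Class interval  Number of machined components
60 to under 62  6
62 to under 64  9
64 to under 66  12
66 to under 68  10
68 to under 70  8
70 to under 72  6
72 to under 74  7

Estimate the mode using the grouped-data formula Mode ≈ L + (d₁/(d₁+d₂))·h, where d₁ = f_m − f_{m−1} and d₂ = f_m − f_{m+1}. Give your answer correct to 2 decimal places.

65.20

Modal class: 64 to under 66 (highest frequency 12).
d₁ = 12 − 9 = 3, d₂ = 12 − 10 = 2
Mode ≈ 64 + (3/(3+2)) × 2 = 64 + 1.2000 = 65.2000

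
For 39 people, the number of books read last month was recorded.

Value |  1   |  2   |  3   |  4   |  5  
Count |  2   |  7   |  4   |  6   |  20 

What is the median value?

5

Cumulative frequencies: 2, 9, 13, 19, 39
n = 39, so the median is the value in position (n+1)/2 = 20.
Position 20 falls at value 5.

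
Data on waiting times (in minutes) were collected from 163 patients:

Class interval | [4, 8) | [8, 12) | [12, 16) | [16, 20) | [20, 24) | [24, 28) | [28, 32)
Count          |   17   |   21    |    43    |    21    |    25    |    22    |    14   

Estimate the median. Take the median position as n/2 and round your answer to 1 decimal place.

Cumulative frequencies: 17, 38, 81, 102, 127, 149, 163
n = 163; position = n/2 = 81.5.
This falls in the class [16, 20): L = 16, F = 81, f = 21, h = 4.
Median ≈ 16 + ((81.5 − 81) / 21) × 4 = 16.0952

16.1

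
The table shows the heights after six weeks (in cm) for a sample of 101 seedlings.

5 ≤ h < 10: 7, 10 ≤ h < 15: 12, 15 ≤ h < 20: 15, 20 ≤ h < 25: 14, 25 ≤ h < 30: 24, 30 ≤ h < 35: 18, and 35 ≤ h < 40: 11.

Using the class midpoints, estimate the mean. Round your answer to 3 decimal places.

Midpoints: 7.5, 12.5, 17.5, 22.5, 27.5, 32.5, 37.5
Σfm = 7×7.5 + 12×12.5 + 15×17.5 + 14×22.5 + 24×27.5 + 18×32.5 + 11×37.5 = 2437.5
n = Σf = 101
Mean = 2437.5 / 101 = 24.1337

24.134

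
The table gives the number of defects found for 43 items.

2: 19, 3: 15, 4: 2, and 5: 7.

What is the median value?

Cumulative frequencies: 19, 34, 36, 43
n = 43, so the median is the value in position (n+1)/2 = 22.
Position 22 falls at value 3.

3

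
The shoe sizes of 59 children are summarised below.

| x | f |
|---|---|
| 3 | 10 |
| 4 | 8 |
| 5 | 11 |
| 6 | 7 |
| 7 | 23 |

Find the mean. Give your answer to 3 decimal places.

5.424

Values: 3, 4, 5, 6, 7
Σfx = 10×3 + 8×4 + 11×5 + 7×6 + 23×7 = 320
n = Σf = 59
Mean = 320 / 59 = 5.4237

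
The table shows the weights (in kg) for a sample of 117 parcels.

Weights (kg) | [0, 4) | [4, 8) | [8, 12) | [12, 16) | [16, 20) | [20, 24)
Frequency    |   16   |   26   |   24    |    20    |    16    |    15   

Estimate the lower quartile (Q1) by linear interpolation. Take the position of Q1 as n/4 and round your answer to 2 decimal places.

Cumulative frequencies: 16, 42, 66, 86, 102, 117
n = 117; position = n/4 = 29.25.
This falls in the class [4, 8): L = 4, F = 16, f = 26, h = 4.
Lower quartile ≈ 4 + ((29.25 − 16) / 26) × 4 = 6.0385

6.04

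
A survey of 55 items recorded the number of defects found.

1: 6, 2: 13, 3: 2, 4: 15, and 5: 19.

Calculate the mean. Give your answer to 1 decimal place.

Values: 1, 2, 3, 4, 5
Σfx = 6×1 + 13×2 + 2×3 + 15×4 + 19×5 = 193
n = Σf = 55
Mean = 193 / 55 = 3.5091

3.5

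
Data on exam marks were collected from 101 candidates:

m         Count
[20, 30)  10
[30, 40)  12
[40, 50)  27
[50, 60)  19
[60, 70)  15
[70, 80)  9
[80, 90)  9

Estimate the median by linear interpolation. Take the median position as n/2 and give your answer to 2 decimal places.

Cumulative frequencies: 10, 22, 49, 68, 83, 92, 101
n = 101; position = n/2 = 50.5.
This falls in the class [50, 60): L = 50, F = 49, f = 19, h = 10.
Median ≈ 50 + ((50.5 − 49) / 19) × 10 = 50.7895

50.79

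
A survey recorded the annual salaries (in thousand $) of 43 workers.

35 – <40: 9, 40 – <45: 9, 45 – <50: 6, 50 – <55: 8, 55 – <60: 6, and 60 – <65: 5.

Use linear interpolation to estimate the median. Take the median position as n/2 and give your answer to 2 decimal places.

47.92

Cumulative frequencies: 9, 18, 24, 32, 38, 43
n = 43; position = n/2 = 21.5.
This falls in the class 45 – <50: L = 45, F = 18, f = 6, h = 5.
Median ≈ 45 + ((21.5 − 18) / 6) × 5 = 47.9167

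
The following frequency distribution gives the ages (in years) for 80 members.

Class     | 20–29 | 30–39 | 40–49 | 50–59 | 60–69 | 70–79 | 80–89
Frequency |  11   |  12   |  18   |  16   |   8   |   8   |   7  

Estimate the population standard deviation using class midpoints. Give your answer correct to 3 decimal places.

17.915

Midpoints: 24.5, 34.5, 44.5, 54.5, 64.5, 74.5, 84.5
n = 80, Σfm = 4060, mean = 50.7500
Σfm² = 231720
Σf(m − x̄)² = Σfm² − (Σfm)²/n = 231720 − 4060²/80 = 25675.0000
Population variance = 25675.0000 / 80 = 320.9375
Standard deviation = √320.9375 = 17.9147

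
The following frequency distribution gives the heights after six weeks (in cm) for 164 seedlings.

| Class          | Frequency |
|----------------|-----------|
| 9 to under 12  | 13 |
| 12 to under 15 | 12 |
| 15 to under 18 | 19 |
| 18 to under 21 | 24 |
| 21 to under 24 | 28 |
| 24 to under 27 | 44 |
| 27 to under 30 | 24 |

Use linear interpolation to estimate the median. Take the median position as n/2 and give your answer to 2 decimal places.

Cumulative frequencies: 13, 25, 44, 68, 96, 140, 164
n = 164; position = n/2 = 82.
This falls in the class 21 to under 24: L = 21, F = 68, f = 28, h = 3.
Median ≈ 21 + ((82 − 68) / 28) × 3 = 22.5000

22.50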